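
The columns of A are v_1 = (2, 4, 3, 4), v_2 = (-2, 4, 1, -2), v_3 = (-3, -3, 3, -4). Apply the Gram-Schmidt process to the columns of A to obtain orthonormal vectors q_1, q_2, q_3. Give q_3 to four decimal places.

q_3 = (-0.2027, -0.4003, 0.8796, -0.1581)

v_1 = (2, 4, 3, 4); ‖v_1‖ = 6.7082, so q_1 = (0.2981, 0.5963, 0.4472, 0.5963).
q_1·v_2 = 0.2981·(-2) + 0.5963·4 + 0.4472·1 + 0.5963·(-2) = 1.0435.
u_2 = v_2 − 1.0435·q_1 = (-2.3111, 3.3778, 0.5333, -2.6222).
‖u_2‖ = 4.8899, so q_2 = (-0.4726, 0.6908, 0.1091, -0.5363).
q_1·v_3 = 0.2981·(-3) + 0.5963·(-3) + 0.4472·3 + 0.5963·(-4) = -3.7268; q_2·v_3 = (-0.4726)·(-3) + 0.6908·(-3) + 0.1091·3 + (-0.5363)·(-4) = 1.8178.
u_3 = v_3 + 3.7268·q_1 − 1.8178·q_2 = (-1.0297, -2.0335, 4.4684, -0.8030).
‖u_3‖ = 5.0800, so q_3 = (-0.2027, -0.4003, 0.8796, -0.1581).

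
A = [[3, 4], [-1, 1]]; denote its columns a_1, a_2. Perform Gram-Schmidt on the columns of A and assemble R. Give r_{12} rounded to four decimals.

r_{12} = 3.4785

e_1 = a_1/‖a_1‖ = (3, -1)/3.1623 = (0.9487, -0.3162).
r_{12} = e_1·a_2 = 3.4785.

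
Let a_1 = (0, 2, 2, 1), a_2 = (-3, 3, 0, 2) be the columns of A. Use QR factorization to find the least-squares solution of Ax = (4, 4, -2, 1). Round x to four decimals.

a_1 = (0, 2, 2, 1); ‖a_1‖ = 3.0000, so q_1 = (0.0000, 0.6667, 0.6667, 0.3333).
q_1·a_2 = 0.0000·(-3) + 0.6667·3 + 0.6667·0 + 0.3333·2 = 2.6667.
u_2 = a_2 − 2.6667·q_1 = (-3.0000, 1.2222, -1.7778, 1.1111).
‖u_2‖ = 3.8586, so q_2 = (-0.7775, 0.3168, -0.4607, 0.2880).
Qᵀb = (1.6667, -0.6335).
Back-substitute: x_2 = -0.6335/3.8586 = -0.1642.
x_1 = (1.6667 − 2.6667·(-0.1642))/3.0000 = 0.7015.

x = (0.7015, -0.1642)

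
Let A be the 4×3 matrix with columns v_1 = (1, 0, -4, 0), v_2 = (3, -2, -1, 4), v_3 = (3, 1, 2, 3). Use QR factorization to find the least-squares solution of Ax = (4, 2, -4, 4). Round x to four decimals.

v_1 = (1, 0, -4, 0); ‖v_1‖ = 4.1231, so q_1 = (0.2425, 0.0000, -0.9701, 0.0000).
q_1·v_2 = 0.2425·3 + 0.0000·(-2) + (-0.9701)·(-1) + 0.0000·4 = 1.6977.
u_2 = v_2 − 1.6977·q_1 = (2.5882, -2.0000, 0.6471, 4.0000).
‖u_2‖ = 5.2075, so q_2 = (0.4970, -0.3841, 0.1243, 0.7681).
q_1·v_3 = 0.2425·3 + 0.0000·1 + (-0.9701)·2 + 0.0000·3 = -1.2127; q_2·v_3 = 0.4970·3 + (-0.3841)·1 + 0.1243·2 + 0.7681·3 = 3.6599.
u_3 = v_3 + 1.2127·q_1 − 3.6599·q_2 = (1.4751, 2.4056, 0.3688, 0.1887).
‖u_3‖ = 2.8521, so q_3 = (0.5172, 0.8435, 0.1293, 0.0662).
Qᵀb = (4.8507, 3.7955, 3.5031).
Back-substitute: x_3 = 3.5031/2.8521 = 1.2283.
x_2 = (3.7955 − 3.6599·1.2283)/5.2075 = -0.1344.
x_1 = (4.8507 − 1.6977·(-0.1344) + 1.2127·1.2283)/4.1231 = 1.5931.

x = (1.5931, -0.1344, 1.2283)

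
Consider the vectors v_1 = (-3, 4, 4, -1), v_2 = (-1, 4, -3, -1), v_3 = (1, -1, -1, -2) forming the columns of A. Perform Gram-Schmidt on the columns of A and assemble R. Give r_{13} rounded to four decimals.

r_{13} = -1.3887

v_1 = (-3, 4, 4, -1); ‖v_1‖ = 6.4807, so q_1 = (-0.4629, 0.6172, 0.6172, -0.1543).
r_{13} = q_1·v_3 = -1.3887.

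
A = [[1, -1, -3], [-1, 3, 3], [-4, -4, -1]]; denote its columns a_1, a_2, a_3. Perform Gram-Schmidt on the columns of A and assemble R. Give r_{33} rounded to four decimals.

r_{33} = 1.4444

q_1 = a_1/‖a_1‖ = (1, -1, -4)/4.2426 = (0.2357, -0.2357, -0.9428).
r_{12} = q_1·a_2 = 2.8284.
u_2 = a_2 − 2.8284·q_1 = (-1.6667, 3.6667, -1.3333).
‖u_2‖ = 4.2426, so q_2 = (-0.3928, 0.8642, -0.3143).
r_{13} = q_1·a_3 = -0.4714; r_{23} = q_2·a_3 = 4.0855.
u_3 = a_3 + 0.4714·q_1 − 4.0855·q_2 = (-1.2840, -0.6420, -0.1605).
r_{33} = ‖u_3‖ = 1.4444.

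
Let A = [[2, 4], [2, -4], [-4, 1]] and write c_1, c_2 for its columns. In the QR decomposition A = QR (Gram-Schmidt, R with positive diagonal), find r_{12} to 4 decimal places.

e_1 = c_1/‖c_1‖ = (2, 2, -4)/4.8990 = (0.4082, 0.4082, -0.8165).
r_{12} = e_1·c_2 = -0.8165.

r_{12} = -0.8165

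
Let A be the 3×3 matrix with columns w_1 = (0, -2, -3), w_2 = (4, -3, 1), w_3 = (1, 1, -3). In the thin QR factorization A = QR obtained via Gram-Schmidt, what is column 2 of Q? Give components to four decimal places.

e_2 = (0.7951, -0.5046, 0.3364)

e_1 = w_1/‖w_1‖ = (0, -2, -3)/3.6056 = (0.0000, -0.5547, -0.8321).
r_{12} = e_1·w_2 = 0.8321.
u_2 = w_2 − 0.8321·e_1 = (4.0000, -2.5385, 1.6923).
‖u_2‖ = 5.0307, so e_2 = (0.7951, -0.5046, 0.3364).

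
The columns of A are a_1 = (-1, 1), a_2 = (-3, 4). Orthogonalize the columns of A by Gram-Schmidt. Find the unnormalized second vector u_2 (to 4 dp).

a_1 = (-1, 1); ‖a_1‖ = 1.4142, so e_1 = (-0.7071, 0.7071).
e_1·a_2 = (-0.7071)·(-3) + 0.7071·4 = 4.9497.
u_2 = a_2 − 4.9497·e_1 = (0.5000, 0.5000).

u_2 = (0.5000, 0.5000)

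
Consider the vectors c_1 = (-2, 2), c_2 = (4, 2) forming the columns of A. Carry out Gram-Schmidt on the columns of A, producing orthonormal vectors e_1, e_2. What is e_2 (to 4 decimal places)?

c_1 = (-2, 2); ‖c_1‖ = 2.8284, so e_1 = (-0.7071, 0.7071).
e_1·c_2 = (-0.7071)·4 + 0.7071·2 = -1.4142.
u_2 = c_2 + 1.4142·e_1 = (3.0000, 3.0000).
‖u_2‖ = 4.2426, so e_2 = (0.7071, 0.7071).

e_2 = (0.7071, 0.7071)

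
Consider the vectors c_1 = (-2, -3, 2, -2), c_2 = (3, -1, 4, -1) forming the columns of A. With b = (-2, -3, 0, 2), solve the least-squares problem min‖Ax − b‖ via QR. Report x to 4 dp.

x = (0.5367, -0.3243)

c_1 = (-2, -3, 2, -2); ‖c_1‖ = 4.5826, so q_1 = (-0.4364, -0.6547, 0.4364, -0.4364).
q_1·c_2 = (-0.4364)·3 + (-0.6547)·(-1) + 0.4364·4 + (-0.4364)·(-1) = 1.5275.
u_2 = c_2 − 1.5275·q_1 = (3.6667, 0.0000, 3.3333, -0.3333).
‖u_2‖ = 4.9666, so q_2 = (0.7383, 0.0000, 0.6712, -0.0671).
Qᵀb = (1.9640, -1.6108).
Back-substitute: x_2 = -1.6108/4.9666 = -0.3243.
x_1 = (1.9640 − 1.5275·(-0.3243))/4.5826 = 0.5367.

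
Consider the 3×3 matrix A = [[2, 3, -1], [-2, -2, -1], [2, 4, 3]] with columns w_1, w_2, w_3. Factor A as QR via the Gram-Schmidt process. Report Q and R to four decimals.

w_1 = (2, -2, 2); ‖w_1‖ = 3.4641, so q_1 = (0.5774, -0.5774, 0.5774).
q_1·w_2 = 0.5774·3 + (-0.5774)·(-2) + 0.5774·4 = 5.1962.
u_2 = w_2 − 5.1962·q_1 = (0.0000, 1.0000, 1.0000).
‖u_2‖ = 1.4142, so q_2 = (0.0000, 0.7071, 0.7071).
q_1·w_3 = 0.5774·(-1) + (-0.5774)·(-1) + 0.5774·3 = 1.7321; q_2·w_3 = (0.0000)·(-1) + 0.7071·(-1) + 0.7071·3 = 1.4142.
u_3 = w_3 − 1.7321·q_1 − 1.4142·q_2 = (-2.0000, -1.0000, 1.0000).
‖u_3‖ = 2.4495, so q_3 = (-0.8165, -0.4082, 0.4082).

Q = [[0.5774, 0.0000, -0.8165], [-0.5774, 0.7071, -0.4082], [0.5774, 0.7071, 0.4082]], R = [[3.4641, 5.1962, 1.7321], [0.0000, 1.4142, 1.4142], [0.0000, 0.0000, 2.4495]]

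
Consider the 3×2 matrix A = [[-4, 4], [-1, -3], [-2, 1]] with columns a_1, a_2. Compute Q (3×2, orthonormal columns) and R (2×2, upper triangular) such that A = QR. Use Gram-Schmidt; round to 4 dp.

Q = [[-0.8729, 0.2923], [-0.2182, -0.9500], [-0.4364, -0.1096]], R = [[4.5826, -3.2733], [0.0000, 3.9097]]

a_1 = (-4, -1, -2); ‖a_1‖ = 4.5826, so q_1 = (-0.8729, -0.2182, -0.4364).
q_1·a_2 = (-0.8729)·4 + (-0.2182)·(-3) + (-0.4364)·1 = -3.2733.
u_2 = a_2 + 3.2733·q_1 = (1.1429, -3.7143, -0.4286).
‖u_2‖ = 3.9097, so q_2 = (0.2923, -0.9500, -0.1096).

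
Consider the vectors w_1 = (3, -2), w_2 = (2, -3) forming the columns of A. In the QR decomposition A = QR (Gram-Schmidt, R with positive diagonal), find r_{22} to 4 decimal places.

e_1 = w_1/‖w_1‖ = (3, -2)/3.6056 = (0.8321, -0.5547).
r_{12} = e_1·w_2 = 3.3282.
u_2 = w_2 − 3.3282·e_1 = (-0.7692, -1.1538).
r_{22} = ‖u_2‖ = 1.3868.

r_{22} = 1.3868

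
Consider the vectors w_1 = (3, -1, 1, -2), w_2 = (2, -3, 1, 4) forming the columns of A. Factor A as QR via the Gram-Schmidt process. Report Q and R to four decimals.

Q = [[0.7746, 0.2934], [-0.2582, -0.5257], [0.2582, 0.1589], [-0.5164, 0.7825]], R = [[3.8730, 0.5164], [0.0000, 5.4528]]

w_1 = (3, -1, 1, -2); ‖w_1‖ = 3.8730, so e_1 = (0.7746, -0.2582, 0.2582, -0.5164).
e_1·w_2 = 0.7746·2 + (-0.2582)·(-3) + 0.2582·1 + (-0.5164)·4 = 0.5164.
u_2 = w_2 − 0.5164·e_1 = (1.6000, -2.8667, 0.8667, 4.2667).
‖u_2‖ = 5.4528, so e_2 = (0.2934, -0.5257, 0.1589, 0.7825).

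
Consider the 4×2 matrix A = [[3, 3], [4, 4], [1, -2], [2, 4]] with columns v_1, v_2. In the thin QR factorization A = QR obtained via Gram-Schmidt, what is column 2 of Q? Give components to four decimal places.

v_1 = (3, 4, 1, 2); ‖v_1‖ = 5.4772, so e_1 = (0.5477, 0.7303, 0.1826, 0.3651).
e_1·v_2 = 0.5477·3 + 0.7303·4 + 0.1826·(-2) + 0.3651·4 = 5.6598.
u_2 = v_2 − 5.6598·e_1 = (-0.1000, -0.1333, -3.0333, 1.9333).
‖u_2‖ = 3.6009, so e_2 = (-0.0278, -0.0370, -0.8424, 0.5369).

e_2 = (-0.0278, -0.0370, -0.8424, 0.5369)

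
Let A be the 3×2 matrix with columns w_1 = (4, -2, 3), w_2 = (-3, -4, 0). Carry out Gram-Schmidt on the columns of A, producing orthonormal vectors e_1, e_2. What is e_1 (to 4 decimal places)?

e_1 = (0.7428, -0.3714, 0.5571)

w_1 = (4, -2, 3); ‖w_1‖ = 5.3852, so e_1 = (0.7428, -0.3714, 0.5571).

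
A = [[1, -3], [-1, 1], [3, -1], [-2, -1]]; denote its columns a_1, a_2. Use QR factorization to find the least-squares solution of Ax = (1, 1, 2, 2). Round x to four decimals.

x = (-0.0387, -0.5161)

a_1 = (1, -1, 3, -2); ‖a_1‖ = 3.8730, so e_1 = (0.2582, -0.2582, 0.7746, -0.5164).
e_1·a_2 = 0.2582·(-3) + (-0.2582)·1 + 0.7746·(-1) + (-0.5164)·(-1) = -1.2910.
u_2 = a_2 + 1.2910·e_1 = (-2.6667, 0.6667, 0.0000, -1.6667).
‖u_2‖ = 3.2146, so e_2 = (-0.8296, 0.2074, 0.0000, -0.5185).
Qᵀb = (0.5164, -1.6591).
Back-substitute: x_2 = -1.6591/3.2146 = -0.5161.
x_1 = (0.5164 + 1.2910·(-0.5161))/3.8730 = -0.0387.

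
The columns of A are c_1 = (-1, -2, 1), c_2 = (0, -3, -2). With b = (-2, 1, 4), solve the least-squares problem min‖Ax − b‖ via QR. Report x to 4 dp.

e_1 = c_1/‖c_1‖ = (-1, -2, 1)/2.4495 = (-0.4082, -0.8165, 0.4082).
r_{12} = e_1·c_2 = 1.6330.
u_2 = c_2 − 1.6330·e_1 = (0.6667, -1.6667, -2.6667).
‖u_2‖ = 3.2146, so e_2 = (0.2074, -0.5185, -0.8296).
Qᵀb = (1.6330, -4.2515).
Back-substitute: x_2 = -4.2515/3.2146 = -1.3226.
x_1 = (1.6330 − 1.6330·(-1.3226))/2.4495 = 1.5484.

x = (1.5484, -1.3226)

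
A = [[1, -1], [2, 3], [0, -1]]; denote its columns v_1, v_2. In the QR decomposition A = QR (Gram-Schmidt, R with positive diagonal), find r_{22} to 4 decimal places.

r_{22} = 2.4495

q_1 = v_1/‖v_1‖ = (1, 2, 0)/2.2361 = (0.4472, 0.8944, 0.0000).
r_{12} = q_1·v_2 = 2.2361.
u_2 = v_2 − 2.2361·q_1 = (-2.0000, 1.0000, -1.0000).
r_{22} = ‖u_2‖ = 2.4495.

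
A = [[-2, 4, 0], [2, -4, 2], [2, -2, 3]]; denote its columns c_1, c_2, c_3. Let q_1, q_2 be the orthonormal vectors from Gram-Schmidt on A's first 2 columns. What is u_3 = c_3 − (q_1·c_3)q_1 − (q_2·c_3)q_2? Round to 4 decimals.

q_1 = c_1/‖c_1‖ = (-2, 2, 2)/3.4641 = (-0.5774, 0.5774, 0.5774).
r_{12} = q_1·c_2 = -5.7735.
u_2 = c_2 + 5.7735·q_1 = (0.6667, -0.6667, 1.3333).
‖u_2‖ = 1.6330, so q_2 = (0.4082, -0.4082, 0.8165).
r_{13} = q_1·c_3 = 2.8868; r_{23} = q_2·c_3 = 1.6330.
u_3 = c_3 − 2.8868·q_1 − 1.6330·q_2 = (1.0000, 1.0000, 0.0000).

u_3 = (1.0000, 1.0000, 0.0000)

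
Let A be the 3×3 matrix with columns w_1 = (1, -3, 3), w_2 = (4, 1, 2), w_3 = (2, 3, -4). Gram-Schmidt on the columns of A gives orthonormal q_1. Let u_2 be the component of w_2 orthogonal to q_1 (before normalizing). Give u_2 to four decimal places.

u_2 = (3.6316, 2.1053, 0.8947)

w_1 = (1, -3, 3); ‖w_1‖ = 4.3589, so q_1 = (0.2294, -0.6882, 0.6882).
q_1·w_2 = 0.2294·4 + (-0.6882)·1 + 0.6882·2 = 1.6059.
u_2 = w_2 − 1.6059·q_1 = (3.6316, 2.1053, 0.8947).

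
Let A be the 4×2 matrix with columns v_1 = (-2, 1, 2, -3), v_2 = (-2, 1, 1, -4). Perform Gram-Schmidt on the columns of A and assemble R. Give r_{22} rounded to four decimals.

e_1 = v_1/‖v_1‖ = (-2, 1, 2, -3)/4.2426 = (-0.4714, 0.2357, 0.4714, -0.7071).
r_{12} = e_1·v_2 = 4.4783.
u_2 = v_2 − 4.4783·e_1 = (0.1111, -0.0556, -1.1111, -0.8333).
r_{22} = ‖u_2‖ = 1.3944.

r_{22} = 1.3944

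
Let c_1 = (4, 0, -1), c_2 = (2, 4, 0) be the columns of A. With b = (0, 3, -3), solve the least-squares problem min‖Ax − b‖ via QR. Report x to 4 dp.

x = (-0.1304, 0.6522)

c_1 = (4, 0, -1); ‖c_1‖ = 4.1231, so e_1 = (0.9701, 0.0000, -0.2425).
e_1·c_2 = 0.9701·2 + 0.0000·4 + (-0.2425)·0 = 1.9403.
u_2 = c_2 − 1.9403·e_1 = (0.1176, 4.0000, 0.4706).
‖u_2‖ = 4.0293, so e_2 = (0.0292, 0.9927, 0.1168).
Qᵀb = (0.7276, 2.6278).
Back-substitute: x_2 = 2.6278/4.0293 = 0.6522.
x_1 = (0.7276 − 1.9403·0.6522)/4.1231 = -0.1304.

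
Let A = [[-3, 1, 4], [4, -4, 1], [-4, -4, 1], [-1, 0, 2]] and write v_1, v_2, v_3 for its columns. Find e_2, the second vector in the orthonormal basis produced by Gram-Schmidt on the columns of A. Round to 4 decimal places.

e_1 = v_1/‖v_1‖ = (-3, 4, -4, -1)/6.4807 = (-0.4629, 0.6172, -0.6172, -0.1543).
r_{12} = e_1·v_2 = -0.4629.
u_2 = v_2 + 0.4629·e_1 = (0.7857, -3.7143, -4.2857, -0.0714).
‖u_2‖ = 5.7259, so e_2 = (0.1372, -0.6487, -0.7485, -0.0125).

e_2 = (0.1372, -0.6487, -0.7485, -0.0125)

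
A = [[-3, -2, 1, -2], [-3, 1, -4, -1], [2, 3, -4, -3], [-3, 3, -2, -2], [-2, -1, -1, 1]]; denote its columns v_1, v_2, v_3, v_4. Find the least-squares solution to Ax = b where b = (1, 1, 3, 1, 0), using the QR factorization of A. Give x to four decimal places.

x = (0.1356, -0.2031, -0.3139, -0.6449)

q_1 = v_1/‖v_1‖ = (-3, -3, 2, -3, -2)/5.9161 = (-0.5071, -0.5071, 0.3381, -0.5071, -0.3381).
r_{12} = q_1·v_2 = 0.3381.
u_2 = v_2 − 0.3381·q_1 = (-1.8286, 1.1714, 2.8857, 3.1714, -0.8857).
‖u_2‖ = 4.8873, so q_2 = (-0.3741, 0.2397, 0.5905, 0.6489, -0.1812).
r_{13} = q_1·v_3 = 1.5213; r_{23} = q_2·v_3 = -4.8113.
u_3 = v_3 − 1.5213·q_1 + 4.8113·q_2 = (-0.0287, -2.0754, -1.6734, 1.8935, -1.3577).
‖u_3‖ = 3.5408, so q_3 = (-0.0081, -0.5861, -0.4726, 0.5348, -0.3834).
r_{14} = q_1·v_4 = 1.1832; r_{24} = q_2·v_4 = -2.7418; r_{34} = q_3·v_4 = 0.5672.
u_4 = v_4 − 1.1832·q_1 + 2.7418·q_2 − 0.5672·q_3 = (-2.4212, 0.5896, -1.5130, 0.0759, 1.1206).
‖u_4‖ = 3.1242, so q_4 = (-0.7750, 0.1887, -0.4843, 0.0243, 0.3587).
Qᵀb = (-0.5071, 2.2858, -1.4773, -2.0148).
Back-substitute: x_4 = -2.0148/3.1242 = -0.6449.
x_3 = (-1.4773 − 0.5672·(-0.6449))/3.5408 = -0.3139.
x_2 = (2.2858 + 4.8113·(-0.3139) + 2.7418·(-0.6449))/4.8873 = -0.2031.
x_1 = (-0.5071 − 0.3381·(-0.2031) − 1.5213·(-0.3139) − 1.1832·(-0.6449))/5.9161 = 0.1356.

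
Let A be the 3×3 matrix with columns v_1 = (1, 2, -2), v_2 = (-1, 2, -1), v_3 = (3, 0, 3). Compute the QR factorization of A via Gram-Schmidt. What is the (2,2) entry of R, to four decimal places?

e_1 = v_1/‖v_1‖ = (1, 2, -2)/3.0000 = (0.3333, 0.6667, -0.6667).
r_{12} = e_1·v_2 = 1.6667.
u_2 = v_2 − 1.6667·e_1 = (-1.5556, 0.8889, 0.1111).
r_{22} = ‖u_2‖ = 1.7951.

r_{22} = 1.7951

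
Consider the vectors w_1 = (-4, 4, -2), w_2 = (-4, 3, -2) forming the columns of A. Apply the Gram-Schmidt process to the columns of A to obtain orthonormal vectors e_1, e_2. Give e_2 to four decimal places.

e_1 = w_1/‖w_1‖ = (-4, 4, -2)/6.0000 = (-0.6667, 0.6667, -0.3333).
r_{12} = e_1·w_2 = 5.3333.
u_2 = w_2 − 5.3333·e_1 = (-0.4444, -0.5556, -0.2222).
‖u_2‖ = 0.7454, so e_2 = (-0.5963, -0.7454, -0.2981).

e_2 = (-0.5963, -0.7454, -0.2981)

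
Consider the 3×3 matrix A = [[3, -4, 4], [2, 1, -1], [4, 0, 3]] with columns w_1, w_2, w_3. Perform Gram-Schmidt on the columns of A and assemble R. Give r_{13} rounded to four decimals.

r_{13} = 4.0853

w_1 = (3, 2, 4); ‖w_1‖ = 5.3852, so q_1 = (0.5571, 0.3714, 0.7428).
r_{13} = q_1·w_3 = 4.0853.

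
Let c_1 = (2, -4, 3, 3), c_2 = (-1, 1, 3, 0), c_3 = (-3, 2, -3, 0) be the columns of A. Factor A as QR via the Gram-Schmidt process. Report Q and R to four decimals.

c_1 = (2, -4, 3, 3); ‖c_1‖ = 6.1644, so q_1 = (0.3244, -0.6489, 0.4867, 0.4867).
q_1·c_2 = 0.3244·(-1) + (-0.6489)·1 + 0.4867·3 + 0.4867·0 = 0.4867.
u_2 = c_2 − 0.4867·q_1 = (-1.1579, 1.3158, 2.7632, -0.2368).
‖u_2‖ = 3.2807, so q_2 = (-0.3529, 0.4011, 0.8422, -0.0722).
q_1·c_3 = 0.3244·(-3) + (-0.6489)·2 + 0.4867·(-3) + 0.4867·0 = -3.7311; q_2·c_3 = (-0.3529)·(-3) + 0.4011·2 + 0.8422·(-3) + (-0.0722)·0 = -0.6658.
u_3 = c_3 + 3.7311·q_1 + 0.6658·q_2 = (-2.0244, -0.1540, -0.6235, 1.7677).
‖u_3‖ = 2.7633, so q_3 = (-0.7326, -0.0557, -0.2256, 0.6397).

Q = [[0.3244, -0.3529, -0.7326], [-0.6489, 0.4011, -0.0557], [0.4867, 0.8422, -0.2256], [0.4867, -0.0722, 0.6397]], R = [[6.1644, 0.4867, -3.7311], [0.0000, 3.2807, -0.6658], [0.0000, 0.0000, 2.7633]]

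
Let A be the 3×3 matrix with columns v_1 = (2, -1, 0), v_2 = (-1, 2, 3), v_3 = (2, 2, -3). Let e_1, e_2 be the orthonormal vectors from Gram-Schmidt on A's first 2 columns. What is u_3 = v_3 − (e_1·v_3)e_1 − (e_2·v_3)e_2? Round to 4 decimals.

e_1 = v_1/‖v_1‖ = (2, -1, 0)/2.2361 = (0.8944, -0.4472, 0.0000).
r_{12} = e_1·v_2 = -1.7889.
u_2 = v_2 + 1.7889·e_1 = (0.6000, 1.2000, 3.0000).
‖u_2‖ = 3.2863, so e_2 = (0.1826, 0.3651, 0.9129).
r_{13} = e_1·v_3 = 0.8944; r_{23} = e_2·v_3 = -1.6432.
u_3 = v_3 − 0.8944·e_1 + 1.6432·e_2 = (1.5000, 3.0000, -1.5000).

u_3 = (1.5000, 3.0000, -1.5000)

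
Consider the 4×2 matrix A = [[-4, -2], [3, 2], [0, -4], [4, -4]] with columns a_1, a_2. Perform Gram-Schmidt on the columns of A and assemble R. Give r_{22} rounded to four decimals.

a_1 = (-4, 3, 0, 4); ‖a_1‖ = 6.4031, so q_1 = (-0.6247, 0.4685, 0.0000, 0.6247).
q_1·a_2 = (-0.6247)·(-2) + 0.4685·2 + 0.0000·(-4) + 0.6247·(-4) = -0.3123.
u_2 = a_2 + 0.3123·q_1 = (-2.1951, 2.1463, -4.0000, -3.8049).
r_{22} = ‖u_2‖ = 6.3168.

r_{22} = 6.3168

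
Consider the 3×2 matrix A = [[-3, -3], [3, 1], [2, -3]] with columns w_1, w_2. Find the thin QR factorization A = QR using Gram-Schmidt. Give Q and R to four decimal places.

w_1 = (-3, 3, 2); ‖w_1‖ = 4.6904, so e_1 = (-0.6396, 0.6396, 0.4264).
e_1·w_2 = (-0.6396)·(-3) + 0.6396·1 + 0.4264·(-3) = 1.2792.
u_2 = w_2 − 1.2792·e_1 = (-2.1818, 0.1818, -3.5455).
‖u_2‖ = 4.1670, so e_2 = (-0.5236, 0.0436, -0.8508).

Q = [[-0.6396, -0.5236], [0.6396, 0.0436], [0.4264, -0.8508]], R = [[4.6904, 1.2792], [0.0000, 4.1670]]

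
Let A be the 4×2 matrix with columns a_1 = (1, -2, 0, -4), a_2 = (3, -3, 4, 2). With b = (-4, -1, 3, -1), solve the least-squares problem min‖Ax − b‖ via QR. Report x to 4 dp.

a_1 = (1, -2, 0, -4); ‖a_1‖ = 4.5826, so e_1 = (0.2182, -0.4364, 0.0000, -0.8729).
e_1·a_2 = 0.2182·3 + (-0.4364)·(-3) + 0.0000·4 + (-0.8729)·2 = 0.2182.
u_2 = a_2 − 0.2182·e_1 = (2.9524, -2.9048, 4.0000, 2.1905).
‖u_2‖ = 6.1606, so e_2 = (0.4792, -0.4715, 0.6493, 0.3556).
Qᵀb = (0.4364, 0.1469).
Back-substitute: x_2 = 0.1469/6.1606 = 0.0238.
x_1 = (0.4364 − 0.2182·0.0238)/4.5826 = 0.0941.

x = (0.0941, 0.0238)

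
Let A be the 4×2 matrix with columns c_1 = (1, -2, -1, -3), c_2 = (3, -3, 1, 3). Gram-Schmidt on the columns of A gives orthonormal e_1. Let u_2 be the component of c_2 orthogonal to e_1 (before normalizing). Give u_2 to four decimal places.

u_2 = (3.0667, -3.1333, 0.9333, 2.8000)

c_1 = (1, -2, -1, -3); ‖c_1‖ = 3.8730, so e_1 = (0.2582, -0.5164, -0.2582, -0.7746).
e_1·c_2 = 0.2582·3 + (-0.5164)·(-3) + (-0.2582)·1 + (-0.7746)·3 = -0.2582.
u_2 = c_2 + 0.2582·e_1 = (3.0667, -3.1333, 0.9333, 2.8000).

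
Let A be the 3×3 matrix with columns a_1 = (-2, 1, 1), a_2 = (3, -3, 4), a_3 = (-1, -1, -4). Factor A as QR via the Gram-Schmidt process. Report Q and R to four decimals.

q_1 = a_1/‖a_1‖ = (-2, 1, 1)/2.4495 = (-0.8165, 0.4082, 0.4082).
r_{12} = q_1·a_2 = -2.0412.
u_2 = a_2 + 2.0412·q_1 = (1.3333, -2.1667, 4.8333).
‖u_2‖ = 5.4620, so q_2 = (0.2441, -0.3967, 0.8849).
r_{13} = q_1·a_3 = -1.2247; r_{23} = q_2·a_3 = -3.3870.
u_3 = a_3 + 1.2247·q_1 + 3.3870·q_2 = (-1.1732, -1.8436, -0.5028).
‖u_3‖ = 2.2423, so q_3 = (-0.5232, -0.8222, -0.2242).

Q = [[-0.8165, 0.2441, -0.5232], [0.4082, -0.3967, -0.8222], [0.4082, 0.8849, -0.2242]], R = [[2.4495, -2.0412, -1.2247], [0.0000, 5.4620, -3.3870], [0.0000, 0.0000, 2.2423]]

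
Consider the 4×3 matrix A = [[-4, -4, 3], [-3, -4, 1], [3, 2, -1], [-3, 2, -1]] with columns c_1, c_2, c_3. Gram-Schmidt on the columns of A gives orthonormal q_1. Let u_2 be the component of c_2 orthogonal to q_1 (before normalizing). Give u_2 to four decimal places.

u_2 = (-1.3953, -2.0465, 0.0465, 3.9535)

c_1 = (-4, -3, 3, -3); ‖c_1‖ = 6.5574, so q_1 = (-0.6100, -0.4575, 0.4575, -0.4575).
q_1·c_2 = (-0.6100)·(-4) + (-0.4575)·(-4) + 0.4575·2 + (-0.4575)·2 = 4.2700.
u_2 = c_2 − 4.2700·q_1 = (-1.3953, -2.0465, 0.0465, 3.9535).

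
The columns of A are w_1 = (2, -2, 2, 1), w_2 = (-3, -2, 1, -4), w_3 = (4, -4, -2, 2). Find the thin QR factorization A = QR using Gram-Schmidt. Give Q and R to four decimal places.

Q = [[0.5547, -0.4446, 0.2241], [-0.5547, -0.4876, -0.5860], [0.5547, 0.3012, -0.7756], [0.2774, -0.6884, -0.0689]], R = [[3.6056, -1.1094, 3.8829], [0.0000, 5.3637, -1.8070], [0.0000, 0.0000, 4.6538]]

e_1 = w_1/‖w_1‖ = (2, -2, 2, 1)/3.6056 = (0.5547, -0.5547, 0.5547, 0.2774).
r_{12} = e_1·w_2 = -1.1094.
u_2 = w_2 + 1.1094·e_1 = (-2.3846, -2.6154, 1.6154, -3.6923).
‖u_2‖ = 5.3637, so e_2 = (-0.4446, -0.4876, 0.3012, -0.6884).
r_{13} = e_1·w_3 = 3.8829; r_{23} = e_2·w_3 = -1.8070.
u_3 = w_3 − 3.8829·e_1 + 1.8070·e_2 = (1.0428, -2.7273, -3.6096, -0.3209).
‖u_3‖ = 4.6538, so e_3 = (0.2241, -0.5860, -0.7756, -0.0689).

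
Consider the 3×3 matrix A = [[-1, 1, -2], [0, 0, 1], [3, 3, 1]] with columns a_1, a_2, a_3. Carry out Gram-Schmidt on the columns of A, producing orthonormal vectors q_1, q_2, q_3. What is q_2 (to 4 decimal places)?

a_1 = (-1, 0, 3); ‖a_1‖ = 3.1623, so q_1 = (-0.3162, 0.0000, 0.9487).
q_1·a_2 = (-0.3162)·1 + 0.0000·0 + 0.9487·3 = 2.5298.
u_2 = a_2 − 2.5298·q_1 = (1.8000, 0.0000, 0.6000).
‖u_2‖ = 1.8974, so q_2 = (0.9487, 0.0000, 0.3162).

q_2 = (0.9487, 0.0000, 0.3162)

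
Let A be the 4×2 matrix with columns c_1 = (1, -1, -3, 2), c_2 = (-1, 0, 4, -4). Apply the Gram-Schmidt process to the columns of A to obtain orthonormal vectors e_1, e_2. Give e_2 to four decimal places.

c_1 = (1, -1, -3, 2); ‖c_1‖ = 3.8730, so e_1 = (0.2582, -0.2582, -0.7746, 0.5164).
e_1·c_2 = 0.2582·(-1) + (-0.2582)·0 + (-0.7746)·4 + 0.5164·(-4) = -5.4222.
u_2 = c_2 + 5.4222·e_1 = (0.4000, -1.4000, -0.2000, -1.2000).
‖u_2‖ = 1.8974, so e_2 = (0.2108, -0.7379, -0.1054, -0.6325).

e_2 = (0.2108, -0.7379, -0.1054, -0.6325)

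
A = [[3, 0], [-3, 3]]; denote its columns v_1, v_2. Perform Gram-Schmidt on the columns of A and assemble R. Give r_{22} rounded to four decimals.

v_1 = (3, -3); ‖v_1‖ = 4.2426, so e_1 = (0.7071, -0.7071).
e_1·v_2 = 0.7071·0 + (-0.7071)·3 = -2.1213.
u_2 = v_2 + 2.1213·e_1 = (1.5000, 1.5000).
r_{22} = ‖u_2‖ = 2.1213.

r_{22} = 2.1213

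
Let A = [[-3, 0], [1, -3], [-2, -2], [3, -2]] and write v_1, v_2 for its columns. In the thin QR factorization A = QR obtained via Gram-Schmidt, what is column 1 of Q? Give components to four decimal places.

e_1 = (-0.6255, 0.2085, -0.4170, 0.6255)

e_1 = v_1/‖v_1‖ = (-3, 1, -2, 3)/4.7958 = (-0.6255, 0.2085, -0.4170, 0.6255).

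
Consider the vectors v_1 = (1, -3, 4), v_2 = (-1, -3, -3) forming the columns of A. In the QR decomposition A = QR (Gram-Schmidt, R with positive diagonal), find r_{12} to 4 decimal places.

v_1 = (1, -3, 4); ‖v_1‖ = 5.0990, so e_1 = (0.1961, -0.5883, 0.7845).
r_{12} = e_1·v_2 = -0.7845.

r_{12} = -0.7845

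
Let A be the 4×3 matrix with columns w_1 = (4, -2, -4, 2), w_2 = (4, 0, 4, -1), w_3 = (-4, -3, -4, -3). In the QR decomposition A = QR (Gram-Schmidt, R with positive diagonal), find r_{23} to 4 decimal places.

e_1 = w_1/‖w_1‖ = (4, -2, -4, 2)/6.3246 = (0.6325, -0.3162, -0.6325, 0.3162).
r_{12} = e_1·w_2 = -0.3162.
u_2 = w_2 + 0.3162·e_1 = (4.2000, -0.1000, 3.8000, -0.9000).
‖u_2‖ = 5.7359, so e_2 = (0.7322, -0.0174, 0.6625, -0.1569).
r_{23} = e_2·w_3 = -5.0559.

r_{23} = -5.0559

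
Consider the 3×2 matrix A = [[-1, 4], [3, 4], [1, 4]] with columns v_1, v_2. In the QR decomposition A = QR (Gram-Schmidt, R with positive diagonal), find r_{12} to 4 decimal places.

r_{12} = 3.6181

v_1 = (-1, 3, 1); ‖v_1‖ = 3.3166, so e_1 = (-0.3015, 0.9045, 0.3015).
r_{12} = e_1·v_2 = 3.6181.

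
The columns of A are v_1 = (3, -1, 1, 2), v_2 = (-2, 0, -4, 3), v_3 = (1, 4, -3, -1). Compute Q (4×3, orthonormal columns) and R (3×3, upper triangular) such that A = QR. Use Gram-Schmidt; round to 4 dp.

v_1 = (3, -1, 1, 2); ‖v_1‖ = 3.8730, so e_1 = (0.7746, -0.2582, 0.2582, 0.5164).
e_1·v_2 = 0.7746·(-2) + (-0.2582)·0 + 0.2582·(-4) + 0.5164·3 = -1.0328.
u_2 = v_2 + 1.0328·e_1 = (-1.2000, -0.2667, -3.7333, 3.5333).
‖u_2‖ = 5.2852, so e_2 = (-0.2270, -0.0505, -0.7064, 0.6685).
e_1·v_3 = 0.7746·1 + (-0.2582)·4 + 0.2582·(-3) + 0.5164·(-1) = -1.5492; e_2·v_3 = (-0.2270)·1 + (-0.0505)·4 + (-0.7064)·(-3) + 0.6685·(-1) = 1.0217.
u_3 = v_3 + 1.5492·e_1 − 1.0217·e_2 = (2.4320, 3.6516, -1.8783, -0.8831).
‖u_3‖ = 4.8535, so e_3 = (0.5011, 0.7524, -0.3870, -0.1819).

Q = [[0.7746, -0.2270, 0.5011], [-0.2582, -0.0505, 0.7524], [0.2582, -0.7064, -0.3870], [0.5164, 0.6685, -0.1819]], R = [[3.8730, -1.0328, -1.5492], [0.0000, 5.2852, 1.0217], [0.0000, 0.0000, 4.8535]]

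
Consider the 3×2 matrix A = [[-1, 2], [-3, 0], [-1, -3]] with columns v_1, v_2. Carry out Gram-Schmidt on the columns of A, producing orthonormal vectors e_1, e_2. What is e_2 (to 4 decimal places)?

e_1 = v_1/‖v_1‖ = (-1, -3, -1)/3.3166 = (-0.3015, -0.9045, -0.3015).
r_{12} = e_1·v_2 = 0.3015.
u_2 = v_2 − 0.3015·e_1 = (2.0909, 0.2727, -2.9091).
‖u_2‖ = 3.5929, so e_2 = (0.5820, 0.0759, -0.8097).

e_2 = (0.5820, 0.0759, -0.8097)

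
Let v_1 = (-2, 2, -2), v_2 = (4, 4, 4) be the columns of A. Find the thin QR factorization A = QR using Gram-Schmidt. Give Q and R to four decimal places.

e_1 = v_1/‖v_1‖ = (-2, 2, -2)/3.4641 = (-0.5774, 0.5774, -0.5774).
r_{12} = e_1·v_2 = -2.3094.
u_2 = v_2 + 2.3094·e_1 = (2.6667, 5.3333, 2.6667).
‖u_2‖ = 6.5320, so e_2 = (0.4082, 0.8165, 0.4082).

Q = [[-0.5774, 0.4082], [0.5774, 0.8165], [-0.5774, 0.4082]], R = [[3.4641, -2.3094], [0.0000, 6.5320]]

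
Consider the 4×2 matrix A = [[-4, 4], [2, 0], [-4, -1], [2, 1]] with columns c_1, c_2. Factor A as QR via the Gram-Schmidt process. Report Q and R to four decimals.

q_1 = c_1/‖c_1‖ = (-4, 2, -4, 2)/6.3246 = (-0.6325, 0.3162, -0.6325, 0.3162).
r_{12} = q_1·c_2 = -1.5811.
u_2 = c_2 + 1.5811·q_1 = (3.0000, 0.5000, -2.0000, 1.5000).
‖u_2‖ = 3.9370, so q_2 = (0.7620, 0.1270, -0.5080, 0.3810).

Q = [[-0.6325, 0.7620], [0.3162, 0.1270], [-0.6325, -0.5080], [0.3162, 0.3810]], R = [[6.3246, -1.5811], [0.0000, 3.9370]]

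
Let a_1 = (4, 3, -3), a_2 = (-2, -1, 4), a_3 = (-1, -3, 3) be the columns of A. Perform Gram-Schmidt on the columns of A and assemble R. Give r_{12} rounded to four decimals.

a_1 = (4, 3, -3); ‖a_1‖ = 5.8310, so q_1 = (0.6860, 0.5145, -0.5145).
r_{12} = q_1·a_2 = -3.9445.

r_{12} = -3.9445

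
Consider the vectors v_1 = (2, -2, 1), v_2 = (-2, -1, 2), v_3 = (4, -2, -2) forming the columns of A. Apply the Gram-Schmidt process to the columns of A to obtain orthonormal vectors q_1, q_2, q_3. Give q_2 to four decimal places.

q_1 = v_1/‖v_1‖ = (2, -2, 1)/3.0000 = (0.6667, -0.6667, 0.3333).
r_{12} = q_1·v_2 = 0.0000.
u_2 = v_2 + 0.0000·q_1 = (-2.0000, -1.0000, 2.0000).
‖u_2‖ = 3.0000, so q_2 = (-0.6667, -0.3333, 0.6667).

q_2 = (-0.6667, -0.3333, 0.6667)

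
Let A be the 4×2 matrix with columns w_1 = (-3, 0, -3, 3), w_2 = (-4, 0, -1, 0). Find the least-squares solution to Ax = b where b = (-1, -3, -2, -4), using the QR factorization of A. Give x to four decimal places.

w_1 = (-3, 0, -3, 3); ‖w_1‖ = 5.1962, so e_1 = (-0.5774, 0.0000, -0.5774, 0.5774).
e_1·w_2 = (-0.5774)·(-4) + 0.0000·0 + (-0.5774)·(-1) + 0.5774·0 = 2.8868.
u_2 = w_2 − 2.8868·e_1 = (-2.3333, 0.0000, 0.6667, -1.6667).
‖u_2‖ = 2.9439, so e_2 = (-0.7926, 0.0000, 0.2265, -0.5661).
Qᵀb = (-0.5774, 2.6042).
Back-substitute: x_2 = 2.6042/2.9439 = 0.8846.
x_1 = (-0.5774 − 2.8868·0.8846)/5.1962 = -0.6026.

x = (-0.6026, 0.8846)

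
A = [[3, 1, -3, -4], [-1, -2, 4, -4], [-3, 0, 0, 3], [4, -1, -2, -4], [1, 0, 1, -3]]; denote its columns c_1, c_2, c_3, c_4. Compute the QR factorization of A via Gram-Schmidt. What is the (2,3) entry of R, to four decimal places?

c_1 = (3, -1, -3, 4, 1); ‖c_1‖ = 6.0000, so e_1 = (0.5000, -0.1667, -0.5000, 0.6667, 0.1667).
e_1·c_2 = 0.5000·1 + (-0.1667)·(-2) + (-0.5000)·0 + 0.6667·(-1) + 0.1667·0 = 0.1667.
u_2 = c_2 − 0.1667·e_1 = (0.9167, -1.9722, 0.0833, -1.1111, -0.0278).
‖u_2‖ = 2.4438, so e_2 = (0.3751, -0.8070, 0.0341, -0.4547, -0.0114).
r_{23} = e_2·c_3 = -3.4554.

r_{23} = -3.4554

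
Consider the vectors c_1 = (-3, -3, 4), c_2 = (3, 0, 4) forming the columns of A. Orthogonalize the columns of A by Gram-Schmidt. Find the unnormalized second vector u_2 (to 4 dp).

q_1 = c_1/‖c_1‖ = (-3, -3, 4)/5.8310 = (-0.5145, -0.5145, 0.6860).
r_{12} = q_1·c_2 = 1.2005.
u_2 = c_2 − 1.2005·q_1 = (3.6176, 0.6176, 3.1765).

u_2 = (3.6176, 0.6176, 3.1765)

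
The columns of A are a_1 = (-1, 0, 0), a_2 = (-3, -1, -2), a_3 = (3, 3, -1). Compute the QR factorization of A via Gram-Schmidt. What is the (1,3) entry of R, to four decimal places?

q_1 = a_1/‖a_1‖ = (-1, 0, 0)/1.0000 = (-1.0000, 0.0000, 0.0000).
r_{13} = q_1·a_3 = -3.0000.

r_{13} = -3.0000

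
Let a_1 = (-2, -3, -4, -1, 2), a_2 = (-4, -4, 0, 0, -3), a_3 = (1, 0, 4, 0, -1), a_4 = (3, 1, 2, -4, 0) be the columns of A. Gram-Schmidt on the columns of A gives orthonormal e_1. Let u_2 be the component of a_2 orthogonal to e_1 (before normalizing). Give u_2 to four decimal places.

u_2 = (-3.1765, -2.7647, 1.6471, 0.4118, -3.8235)

a_1 = (-2, -3, -4, -1, 2); ‖a_1‖ = 5.8310, so e_1 = (-0.3430, -0.5145, -0.6860, -0.1715, 0.3430).
e_1·a_2 = (-0.3430)·(-4) + (-0.5145)·(-4) + (-0.6860)·0 + (-0.1715)·0 + 0.3430·(-3) = 2.4010.
u_2 = a_2 − 2.4010·e_1 = (-3.1765, -2.7647, 1.6471, 0.4118, -3.8235).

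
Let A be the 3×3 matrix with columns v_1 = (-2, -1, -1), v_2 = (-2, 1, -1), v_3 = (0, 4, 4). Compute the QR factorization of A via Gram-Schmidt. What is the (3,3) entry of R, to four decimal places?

r_{33} = 3.5777

v_1 = (-2, -1, -1); ‖v_1‖ = 2.4495, so e_1 = (-0.8165, -0.4082, -0.4082).
e_1·v_2 = (-0.8165)·(-2) + (-0.4082)·1 + (-0.4082)·(-1) = 1.6330.
u_2 = v_2 − 1.6330·e_1 = (-0.6667, 1.6667, -0.3333).
‖u_2‖ = 1.8257, so e_2 = (-0.3651, 0.9129, -0.1826).
e_1·v_3 = (-0.8165)·0 + (-0.4082)·4 + (-0.4082)·4 = -3.2660; e_2·v_3 = (-0.3651)·0 + 0.9129·4 + (-0.1826)·4 = 2.9212.
u_3 = v_3 + 3.2660·e_1 − 2.9212·e_2 = (-1.6000, 0.0000, 3.2000).
r_{33} = ‖u_3‖ = 3.5777.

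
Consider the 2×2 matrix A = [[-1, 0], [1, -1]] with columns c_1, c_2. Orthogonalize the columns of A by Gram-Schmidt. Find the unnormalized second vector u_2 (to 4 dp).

u_2 = (-0.5000, -0.5000)

q_1 = c_1/‖c_1‖ = (-1, 1)/1.4142 = (-0.7071, 0.7071).
r_{12} = q_1·c_2 = -0.7071.
u_2 = c_2 + 0.7071·q_1 = (-0.5000, -0.5000).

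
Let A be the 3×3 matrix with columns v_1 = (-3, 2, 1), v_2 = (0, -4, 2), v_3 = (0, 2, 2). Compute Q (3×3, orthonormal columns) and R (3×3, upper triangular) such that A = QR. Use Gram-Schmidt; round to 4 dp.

q_1 = v_1/‖v_1‖ = (-3, 2, 1)/3.7417 = (-0.8018, 0.5345, 0.2673).
r_{12} = q_1·v_2 = -1.6036.
u_2 = v_2 + 1.6036·q_1 = (-1.2857, -3.1429, 2.4286).
‖u_2‖ = 4.1748, so q_2 = (-0.3080, -0.7528, 0.5817).
r_{13} = q_1·v_3 = 1.6036; r_{23} = q_2·v_3 = -0.3422.
u_3 = v_3 − 1.6036·q_1 + 0.3422·q_2 = (1.1803, 0.8852, 1.7705).
‖u_3‖ = 2.3047, so q_3 = (0.5121, 0.3841, 0.7682).

Q = [[-0.8018, -0.3080, 0.5121], [0.5345, -0.7528, 0.3841], [0.2673, 0.5817, 0.7682]], R = [[3.7417, -1.6036, 1.6036], [0.0000, 4.1748, -0.3422], [0.0000, 0.0000, 2.3047]]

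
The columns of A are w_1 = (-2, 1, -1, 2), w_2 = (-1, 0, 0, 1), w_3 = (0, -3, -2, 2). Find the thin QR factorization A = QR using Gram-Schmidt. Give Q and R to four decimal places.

w_1 = (-2, 1, -1, 2); ‖w_1‖ = 3.1623, so e_1 = (-0.6325, 0.3162, -0.3162, 0.6325).
e_1·w_2 = (-0.6325)·(-1) + 0.3162·0 + (-0.3162)·0 + 0.6325·1 = 1.2649.
u_2 = w_2 − 1.2649·e_1 = (-0.2000, -0.4000, 0.4000, 0.2000).
‖u_2‖ = 0.6325, so e_2 = (-0.3162, -0.6325, 0.6325, 0.3162).
e_1·w_3 = (-0.6325)·0 + 0.3162·(-3) + (-0.3162)·(-2) + 0.6325·2 = 0.9487; e_2·w_3 = (-0.3162)·0 + (-0.6325)·(-3) + 0.6325·(-2) + 0.3162·2 = 1.2649.
u_3 = w_3 − 0.9487·e_1 − 1.2649·e_2 = (1.0000, -2.5000, -2.5000, 1.0000).
‖u_3‖ = 3.8079, so e_3 = (0.2626, -0.6565, -0.6565, 0.2626).

Q = [[-0.6325, -0.3162, 0.2626], [0.3162, -0.6325, -0.6565], [-0.3162, 0.6325, -0.6565], [0.6325, 0.3162, 0.2626]], R = [[3.1623, 1.2649, 0.9487], [0.0000, 0.6325, 1.2649], [0.0000, 0.0000, 3.8079]]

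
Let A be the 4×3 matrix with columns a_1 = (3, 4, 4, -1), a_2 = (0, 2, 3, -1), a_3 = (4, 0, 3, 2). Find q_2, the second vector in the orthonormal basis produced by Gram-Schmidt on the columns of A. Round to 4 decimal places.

q_1 = a_1/‖a_1‖ = (3, 4, 4, -1)/6.4807 = (0.4629, 0.6172, 0.6172, -0.1543).
r_{12} = q_1·a_2 = 3.2404.
u_2 = a_2 − 3.2404·q_1 = (-1.5000, 0.0000, 1.0000, -0.5000).
‖u_2‖ = 1.8708, so q_2 = (-0.8018, 0.0000, 0.5345, -0.2673).

q_2 = (-0.8018, 0.0000, 0.5345, -0.2673)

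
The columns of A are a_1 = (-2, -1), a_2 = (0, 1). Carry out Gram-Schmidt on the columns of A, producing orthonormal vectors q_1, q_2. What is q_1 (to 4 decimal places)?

a_1 = (-2, -1); ‖a_1‖ = 2.2361, so q_1 = (-0.8944, -0.4472).

q_1 = (-0.8944, -0.4472)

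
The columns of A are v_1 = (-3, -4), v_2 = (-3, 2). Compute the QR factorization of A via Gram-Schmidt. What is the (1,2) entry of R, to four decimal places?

r_{12} = 0.2000

v_1 = (-3, -4); ‖v_1‖ = 5.0000, so q_1 = (-0.6000, -0.8000).
r_{12} = q_1·v_2 = 0.2000.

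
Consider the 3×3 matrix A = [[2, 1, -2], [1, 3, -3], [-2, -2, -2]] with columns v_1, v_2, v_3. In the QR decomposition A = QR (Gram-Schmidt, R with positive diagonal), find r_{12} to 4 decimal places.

q_1 = v_1/‖v_1‖ = (2, 1, -2)/3.0000 = (0.6667, 0.3333, -0.6667).
r_{12} = q_1·v_2 = 3.0000.

r_{12} = 3.0000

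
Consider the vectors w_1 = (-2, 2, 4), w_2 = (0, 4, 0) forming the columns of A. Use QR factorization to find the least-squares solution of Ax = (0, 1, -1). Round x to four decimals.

x = (-0.2000, 0.3500)

w_1 = (-2, 2, 4); ‖w_1‖ = 4.8990, so q_1 = (-0.4082, 0.4082, 0.8165).
q_1·w_2 = (-0.4082)·0 + 0.4082·4 + 0.8165·0 = 1.6330.
u_2 = w_2 − 1.6330·q_1 = (0.6667, 3.3333, -1.3333).
‖u_2‖ = 3.6515, so q_2 = (0.1826, 0.9129, -0.3651).
Qᵀb = (-0.4082, 1.2780).
Back-substitute: x_2 = 1.2780/3.6515 = 0.3500.
x_1 = (-0.4082 − 1.6330·0.3500)/4.8990 = -0.2000.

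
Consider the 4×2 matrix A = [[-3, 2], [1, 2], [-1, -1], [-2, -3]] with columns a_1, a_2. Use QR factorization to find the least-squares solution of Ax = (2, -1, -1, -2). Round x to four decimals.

a_1 = (-3, 1, -1, -2); ‖a_1‖ = 3.8730, so q_1 = (-0.7746, 0.2582, -0.2582, -0.5164).
q_1·a_2 = (-0.7746)·2 + 0.2582·2 + (-0.2582)·(-1) + (-0.5164)·(-3) = 0.7746.
u_2 = a_2 − 0.7746·q_1 = (2.6000, 1.8000, -0.8000, -2.6000).
‖u_2‖ = 4.1713, so q_2 = (0.6233, 0.4315, -0.1918, -0.6233).
Qᵀb = (-0.5164, 2.2535).
Back-substitute: x_2 = 2.2535/4.1713 = 0.5402.
x_1 = (-0.5164 − 0.7746·0.5402)/3.8730 = -0.2414.

x = (-0.2414, 0.5402)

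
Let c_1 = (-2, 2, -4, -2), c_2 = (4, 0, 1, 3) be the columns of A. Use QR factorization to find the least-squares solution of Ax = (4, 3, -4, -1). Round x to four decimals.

x = (1.4307, 1.3366)

c_1 = (-2, 2, -4, -2); ‖c_1‖ = 5.2915, so q_1 = (-0.3780, 0.3780, -0.7559, -0.3780).
q_1·c_2 = (-0.3780)·4 + 0.3780·0 + (-0.7559)·1 + (-0.3780)·3 = -3.4017.
u_2 = c_2 + 3.4017·q_1 = (2.7143, 1.2857, -1.5714, 1.7143).
‖u_2‖ = 3.7985, so q_2 = (0.7146, 0.3385, -0.4137, 0.4513).
Qᵀb = (3.0237, 5.0772).
Back-substitute: x_2 = 5.0772/3.7985 = 1.3366.
x_1 = (3.0237 + 3.4017·1.3366)/5.2915 = 1.4307.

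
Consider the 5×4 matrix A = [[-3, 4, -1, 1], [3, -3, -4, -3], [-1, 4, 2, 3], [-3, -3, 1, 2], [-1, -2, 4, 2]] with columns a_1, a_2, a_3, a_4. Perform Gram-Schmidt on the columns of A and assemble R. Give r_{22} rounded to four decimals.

a_1 = (-3, 3, -1, -3, -1); ‖a_1‖ = 5.3852, so e_1 = (-0.5571, 0.5571, -0.1857, -0.5571, -0.1857).
e_1·a_2 = (-0.5571)·4 + 0.5571·(-3) + (-0.1857)·4 + (-0.5571)·(-3) + (-0.1857)·(-2) = -2.5997.
u_2 = a_2 + 2.5997·e_1 = (2.5517, -1.5517, 3.5172, -4.4483, -2.4828).
r_{22} = ‖u_2‖ = 6.8732.

r_{22} = 6.8732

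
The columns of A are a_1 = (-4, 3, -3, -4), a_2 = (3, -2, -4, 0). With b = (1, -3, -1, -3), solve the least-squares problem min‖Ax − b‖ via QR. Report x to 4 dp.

e_1 = a_1/‖a_1‖ = (-4, 3, -3, -4)/7.0711 = (-0.5657, 0.4243, -0.4243, -0.5657).
r_{12} = e_1·a_2 = -0.8485.
u_2 = a_2 + 0.8485·e_1 = (2.5200, -1.6400, -4.3600, -0.4800).
‖u_2‖ = 5.3179, so e_2 = (0.4739, -0.3084, -0.8199, -0.0903).
Qᵀb = (0.2828, 2.4897).
Back-substitute: x_2 = 2.4897/5.3179 = 0.4682.
x_1 = (0.2828 + 0.8485·0.4682)/7.0711 = 0.0962.

x = (0.0962, 0.4682)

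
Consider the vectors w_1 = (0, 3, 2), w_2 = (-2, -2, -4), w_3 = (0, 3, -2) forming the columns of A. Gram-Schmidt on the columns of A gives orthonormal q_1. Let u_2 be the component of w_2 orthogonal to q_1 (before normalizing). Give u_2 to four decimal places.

u_2 = (-2.0000, 1.2308, -1.8462)

q_1 = w_1/‖w_1‖ = (0, 3, 2)/3.6056 = (0.0000, 0.8321, 0.5547).
r_{12} = q_1·w_2 = -3.8829.
u_2 = w_2 + 3.8829·q_1 = (-2.0000, 1.2308, -1.8462).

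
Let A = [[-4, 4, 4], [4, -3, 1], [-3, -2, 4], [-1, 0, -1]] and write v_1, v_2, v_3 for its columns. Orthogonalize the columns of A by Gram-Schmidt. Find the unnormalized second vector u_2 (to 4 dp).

v_1 = (-4, 4, -3, -1); ‖v_1‖ = 6.4807, so q_1 = (-0.6172, 0.6172, -0.4629, -0.1543).
q_1·v_2 = (-0.6172)·4 + 0.6172·(-3) + (-0.4629)·(-2) + (-0.1543)·0 = -3.3947.
u_2 = v_2 + 3.3947·q_1 = (1.9048, -0.9048, -3.5714, -0.5238).

u_2 = (1.9048, -0.9048, -3.5714, -0.5238)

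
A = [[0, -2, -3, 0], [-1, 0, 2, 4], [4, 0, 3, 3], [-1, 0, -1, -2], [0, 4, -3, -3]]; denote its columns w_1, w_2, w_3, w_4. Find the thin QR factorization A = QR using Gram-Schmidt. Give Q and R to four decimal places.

e_1 = w_1/‖w_1‖ = (0, -1, 4, -1, 0)/4.2426 = (0.0000, -0.2357, 0.9428, -0.2357, 0.0000).
r_{12} = e_1·w_2 = 0.0000.
u_2 = w_2 + 0.0000·e_1 = (-2.0000, 0.0000, 0.0000, 0.0000, 4.0000).
‖u_2‖ = 4.4721, so e_2 = (-0.4472, 0.0000, 0.0000, 0.0000, 0.8944).
r_{13} = e_1·w_3 = 2.5927; r_{23} = e_2·w_3 = -1.3416.
u_3 = w_3 − 2.5927·e_1 + 1.3416·e_2 = (-3.6000, 2.6111, 0.5556, -0.3889, -1.8000).
‖u_3‖ = 4.8454, so e_3 = (-0.7430, 0.5389, 0.1147, -0.0803, -0.3715).
r_{14} = e_1·w_4 = 2.3570; r_{24} = e_2·w_4 = -2.6833; r_{34} = e_3·w_4 = 3.7745.
u_4 = w_4 − 2.3570·e_1 + 2.6833·e_2 − 3.7745·e_3 = (1.6044, 2.5215, 0.3450, -1.1415, 0.8022).
‖u_4‖ = 3.3163, so e_4 = (0.4838, 0.7604, 0.1040, -0.3442, 0.2419).

Q = [[0.0000, -0.4472, -0.7430, 0.4838], [-0.2357, 0.0000, 0.5389, 0.7604], [0.9428, 0.0000, 0.1147, 0.1040], [-0.2357, 0.0000, -0.0803, -0.3442], [0.0000, 0.8944, -0.3715, 0.2419]], R = [[4.2426, 0.0000, 2.5927, 2.3570], [0.0000, 4.4721, -1.3416, -2.6833], [0.0000, 0.0000, 4.8454, 3.7745], [0.0000, 0.0000, 0.0000, 3.3163]]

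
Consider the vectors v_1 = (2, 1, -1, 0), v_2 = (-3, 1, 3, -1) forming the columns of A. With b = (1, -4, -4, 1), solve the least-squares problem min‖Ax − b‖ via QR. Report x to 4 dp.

x = (-2.1429, -1.8571)

v_1 = (2, 1, -1, 0); ‖v_1‖ = 2.4495, so e_1 = (0.8165, 0.4082, -0.4082, 0.0000).
e_1·v_2 = 0.8165·(-3) + 0.4082·1 + (-0.4082)·3 + 0.0000·(-1) = -3.2660.
u_2 = v_2 + 3.2660·e_1 = (-0.3333, 2.3333, 1.6667, -1.0000).
‖u_2‖ = 3.0551, so e_2 = (-0.1091, 0.7638, 0.5455, -0.3273).
Qᵀb = (0.8165, -5.6737).
Back-substitute: x_2 = -5.6737/3.0551 = -1.8571.
x_1 = (0.8165 + 3.2660·(-1.8571))/2.4495 = -2.1429.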